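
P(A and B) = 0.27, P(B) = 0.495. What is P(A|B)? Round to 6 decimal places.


P(A|B) = P(A and B) / P(B) = 0.27 / 0.495 = 6/11 ≈ 0.54545455

0.545455


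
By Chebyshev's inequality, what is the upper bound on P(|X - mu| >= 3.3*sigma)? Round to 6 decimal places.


P <= 1/k^2
k^2 = 3.3^2 = 10.89
1/k^2 = 1 / 10.89 = 100/1089 ≈ 0.09182736

0.091827


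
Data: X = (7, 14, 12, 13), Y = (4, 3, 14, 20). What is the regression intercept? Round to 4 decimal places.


a = ybar - b*xbar, where b = sum((xi-xbar)(yi-ybar)) / sum((xi-xbar)^2)
n = 4, xbar = 46/4 = 11.5, ybar = 41/4 = 10.25
Sxy = sum((xi-xbar)(yi-ybar)) = 26.5
Sxx = sum((xi-xbar)^2) = 29
b = Sxy / Sxx = 53/58 ≈ 0.913793
a = 10.25 - 0.913793 * 11.5 = -15/58 ≈ -0.258621

-0.2586


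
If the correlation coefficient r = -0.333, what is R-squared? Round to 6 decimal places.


R^2 = r^2 = (-0.333)^2 = 0.110889

0.110889


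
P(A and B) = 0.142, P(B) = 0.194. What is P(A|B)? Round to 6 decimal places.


P(A|B) = P(A and B) / P(B) = 0.142 / 0.194 = 71/97 ≈ 0.73195876

0.731959


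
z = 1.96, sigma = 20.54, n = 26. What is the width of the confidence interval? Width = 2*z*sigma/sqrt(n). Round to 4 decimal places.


width = 2*z*sigma/sqrt(n)
2*z*sigma = 2 * 1.96 * 20.54 = 80.5168
sqrt(26) ≈ 5.099020
width = 80.5168 / 5.099020 ≈ 15.790644

15.7906


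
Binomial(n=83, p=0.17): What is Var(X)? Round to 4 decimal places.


Var = n*p*(1-p) = 83 * 0.17 * 0.83 = 11.7113

11.7113


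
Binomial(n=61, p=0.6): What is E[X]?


E[X] = n*p = 61 * 0.6 = 36.6

36.6


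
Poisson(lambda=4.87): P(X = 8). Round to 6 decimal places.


P = e^(-lam) * lam^k / k!
e^(-4.87) ≈ 0.007673365
lam^k = 4.87^8 ≈ 316396.513886
k! = 8! = 40320
P = 0.007673365 * 316396.513886 / 40320 ≈ 0.060214

0.060214


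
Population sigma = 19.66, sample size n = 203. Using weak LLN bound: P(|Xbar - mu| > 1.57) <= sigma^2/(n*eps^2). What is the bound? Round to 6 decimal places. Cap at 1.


bound = min(1, sigma^2/(n*eps^2))
sigma^2 = 19.66^2 = 386.5156
n*eps^2 = 203 * 1.57^2 = 203 * 2.4649 = 500.3747
sigma^2/(n*eps^2) = 386.5156 / 500.3747 ≈ 0.77245232

0.772452


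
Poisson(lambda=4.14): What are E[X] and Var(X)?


E[X] = Var(X) = lambda = 4.14

4.14, 4.14


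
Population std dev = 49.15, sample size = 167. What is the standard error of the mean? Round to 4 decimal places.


SE = sigma / sqrt(n)
sqrt(167) ≈ 12.922848
SE = 49.15 / 12.922848 ≈ 3.803341

3.8033


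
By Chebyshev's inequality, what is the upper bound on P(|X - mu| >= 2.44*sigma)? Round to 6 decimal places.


P <= 1/k^2
k^2 = 2.44^2 = 5.9536
1/k^2 = 1 / 5.9536 = 625/3721 ≈ 0.16796560

0.167966


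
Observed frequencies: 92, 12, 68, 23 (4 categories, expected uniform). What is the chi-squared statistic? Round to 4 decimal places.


chi2 = sum((O-E)^2/E), E = total/4
total = 195, E = 195/4 = 48.75
(92 - 48.75)^2 / 48.75 = 1870.5625 / 48.75 = 29929/780 ≈ 38.370513
(12 - 48.75)^2 / 48.75 = 1350.5625 / 48.75 = 7203/260 ≈ 27.703846
(68 - 48.75)^2 / 48.75 = 370.5625 / 48.75 = 5929/780 ≈ 7.601282
(23 - 48.75)^2 / 48.75 = 663.0625 / 48.75 = 10609/780 ≈ 13.601282
chi2 = 5673/65 ≈ 87.276923

87.2769


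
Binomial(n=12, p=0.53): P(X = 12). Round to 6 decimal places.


P = C(n,k) * p^k * (1-p)^(n-k)
C(12,12) = 1
p^k = 0.53^12 ≈ 0.0004912589
(1-p)^(n-k) = 0.47^0 = 1
P = 1 * 0.0004912589 * 1 ≈ 0.000491

0.000491


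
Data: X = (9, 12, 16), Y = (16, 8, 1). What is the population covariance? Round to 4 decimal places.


Cov = (1/n)*sum((xi-xbar)(yi-ybar))
n = 3, xbar = 37/3 ≈ 12.333333, ybar = 25/3 ≈ 8.333333
sum((xi-xbar)(yi-ybar)) = -157/3 ≈ -52.333333
Cov = -52.333333 / 3 = -157/9 ≈ -17.444444

-17.4444


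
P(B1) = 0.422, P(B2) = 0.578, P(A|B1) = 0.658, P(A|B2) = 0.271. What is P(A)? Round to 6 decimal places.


P(A) = P(A|B1)*P(B1) + P(A|B2)*P(B2)
P(A|B1)*P(B1) = 0.658 * 0.422 = 0.277676
P(A|B2)*P(B2) = 0.271 * 0.578 = 0.156638
P(A) = 0.277676 + 0.156638 = 0.434314

0.434314


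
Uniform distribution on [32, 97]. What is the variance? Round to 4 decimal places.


Var = (b-a)^2 / 12
(b-a)^2 = (97 - 32)^2 = 4225
Var = 4225/12 ≈ 352.083333

352.0833


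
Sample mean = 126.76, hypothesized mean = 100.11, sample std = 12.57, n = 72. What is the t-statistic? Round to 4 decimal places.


t = (xbar - mu0) / (s/sqrt(n))
xbar - mu0 = 126.76 - 100.11 = 26.65
sqrt(72) ≈ 8.48528137
s/sqrt(n) = 12.57 / 8.48528137 ≈ 1.48138871
t = 26.65 / 1.48138871 ≈ 17.989877

17.9899


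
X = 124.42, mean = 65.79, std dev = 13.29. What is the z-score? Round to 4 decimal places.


z = (X - mu) / sigma
X - mu = 124.42 - 65.79 = 58.63
z = 58.63 / 13.29 = 5863/1329 ≈ 4.411588

4.4116


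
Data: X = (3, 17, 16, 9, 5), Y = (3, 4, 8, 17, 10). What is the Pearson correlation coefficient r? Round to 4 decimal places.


r = sum((xi-xbar)(yi-ybar)) / sqrt(sum((xi-xbar)^2) * sum((yi-ybar)^2))
n = 5, xbar = 50/5 = 10, ybar = 42/5 = 8.4
Sxy = sum((xi-xbar)(yi-ybar)) = -12
Sxx = sum((xi-xbar)^2) = 160
Syy = sum((yi-ybar)^2) = 125.2
sqrt(Sxx*Syy) ≈ 141.534448
r = Sxy / sqrt(Sxx*Syy) = -12 / 141.534448 ≈ -0.084785

-0.0848


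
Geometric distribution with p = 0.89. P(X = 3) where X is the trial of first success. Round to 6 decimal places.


P = (1-p)^(k-1) * p
(1-p)^(k-1) = 0.11^2 = 0.0121
P = 0.0121 * 0.89 = 0.010769

0.010769


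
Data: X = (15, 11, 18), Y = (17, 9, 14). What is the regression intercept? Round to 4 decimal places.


a = ybar - b*xbar, where b = sum((xi-xbar)(yi-ybar)) / sum((xi-xbar)^2)
n = 3, xbar = 44/3 ≈ 14.666667, ybar = 40/3 ≈ 13.333333
Sxy = sum((xi-xbar)(yi-ybar)) = 58/3 ≈ 19.333333
Sxx = sum((xi-xbar)^2) = 74/3 ≈ 24.666667
b = Sxy / Sxx = 29/37 ≈ 0.783784
a = 13.333333 - 0.783784 * 14.666667 = 68/37 ≈ 1.837838

1.8378


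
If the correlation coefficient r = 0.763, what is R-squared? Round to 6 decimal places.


R^2 = r^2 = (0.763)^2 = 0.582169

0.582169


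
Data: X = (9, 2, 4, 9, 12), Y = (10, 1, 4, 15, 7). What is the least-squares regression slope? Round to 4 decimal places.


b = sum((xi-xbar)(yi-ybar)) / sum((xi-xbar)^2)
n = 5, xbar = 36/5 = 7.2, ybar = 37/5 = 7.4
Sxy = sum((xi-xbar)(yi-ybar)) = 60.6
Sxx = sum((xi-xbar)^2) = 66.8
b = Sxy / Sxx = 303/334 ≈ 0.907186

0.9072


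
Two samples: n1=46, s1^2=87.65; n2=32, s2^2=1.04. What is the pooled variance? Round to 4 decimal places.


sp^2 = ((n1-1)*s1^2 + (n2-1)*s2^2)/(n1+n2-2)
(n1-1)*s1^2 = 45 * 87.65 = 3944.25
(n2-1)*s2^2 = 31 * 1.04 = 32.24
numerator = 3944.25 + 32.24 = 3976.49
n1+n2-2 = 76
sp^2 = 3976.49 / 76 = 397649/7600 ≈ 52.322237

52.3222


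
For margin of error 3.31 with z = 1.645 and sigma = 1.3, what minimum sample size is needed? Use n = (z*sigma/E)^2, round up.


z*sigma/E = 1.645 * 1.3 / 3.31 = 4277/6620 ≈ 0.646073
(z*sigma/E)^2 ≈ 0.417410
round up: n = 1

1


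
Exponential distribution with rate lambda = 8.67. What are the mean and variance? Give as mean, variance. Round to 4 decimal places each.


mean = 1/lam, var = 1/lam^2
mean = 1 / 8.67 = 100/867 ≈ 0.115340
lam^2 = 8.67^2 = 75.1689
var = 1 / 75.1689 ≈ 0.013303

0.1153, 0.0133


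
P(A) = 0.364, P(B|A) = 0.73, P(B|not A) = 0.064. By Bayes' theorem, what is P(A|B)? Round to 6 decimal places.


P(A|B) = P(B|A)*P(A) / P(B), P(B) = P(B|A)*P(A) + P(B|not A)*P(not A)
P(B|A)*P(A) = 0.73 * 0.364 = 0.26572
P(B|not A)*P(not A) = 0.064 * 0.636 = 0.040704
P(B) = 0.26572 + 0.040704 = 0.306424
P(A|B) = 0.26572 / 0.306424 ≈ 0.86716445

0.867164


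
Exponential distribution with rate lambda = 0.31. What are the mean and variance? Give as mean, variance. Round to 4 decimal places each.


mean = 1/lam, var = 1/lam^2
mean = 1 / 0.31 = 100/31 ≈ 3.225806
lam^2 = 0.31^2 = 0.0961
var = 1 / 0.0961 = 10000/961 ≈ 10.405827

3.2258, 10.4058


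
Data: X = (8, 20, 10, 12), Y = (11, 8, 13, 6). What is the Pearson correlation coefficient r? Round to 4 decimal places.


r = sum((xi-xbar)(yi-ybar)) / sqrt(sum((xi-xbar)^2) * sum((yi-ybar)^2))
n = 4, xbar = 50/4 = 12.5, ybar = 38/4 = 9.5
Sxy = sum((xi-xbar)(yi-ybar)) = -25
Sxx = sum((xi-xbar)^2) = 83
Syy = sum((yi-ybar)^2) = 29
sqrt(Sxx*Syy) ≈ 49.061186
r = Sxy / sqrt(Sxx*Syy) = -25 / 49.061186 ≈ -0.509568

-0.5096


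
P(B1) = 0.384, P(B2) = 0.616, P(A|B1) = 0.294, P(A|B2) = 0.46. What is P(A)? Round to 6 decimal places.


P(A) = P(A|B1)*P(B1) + P(A|B2)*P(B2)
P(A|B1)*P(B1) = 0.294 * 0.384 = 0.112896
P(A|B2)*P(B2) = 0.46 * 0.616 = 0.28336
P(A) = 0.112896 + 0.28336 = 0.396256

0.396256


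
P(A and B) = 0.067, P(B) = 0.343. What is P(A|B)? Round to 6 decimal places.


P(A|B) = P(A and B) / P(B) = 0.067 / 0.343 = 67/343 ≈ 0.19533528

0.195335


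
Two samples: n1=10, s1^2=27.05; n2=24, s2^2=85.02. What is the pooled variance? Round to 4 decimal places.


sp^2 = ((n1-1)*s1^2 + (n2-1)*s2^2)/(n1+n2-2)
(n1-1)*s1^2 = 9 * 27.05 = 243.45
(n2-1)*s2^2 = 23 * 85.02 = 1955.46
numerator = 243.45 + 1955.46 = 2198.91
n1+n2-2 = 32
sp^2 = 2198.91 / 32 = 219891/3200 ≈ 68.715938

68.7159


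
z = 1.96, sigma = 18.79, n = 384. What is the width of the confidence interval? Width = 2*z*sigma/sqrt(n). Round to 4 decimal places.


width = 2*z*sigma/sqrt(n)
2*z*sigma = 2 * 1.96 * 18.79 = 73.6568
sqrt(384) ≈ 19.595918
width = 73.6568 / 19.595918 ≈ 3.758783

3.7588


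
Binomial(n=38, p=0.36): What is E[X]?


E[X] = n*p = 38 * 0.36 = 13.68

13.68


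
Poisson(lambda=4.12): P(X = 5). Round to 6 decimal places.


P = e^(-lam) * lam^k / k!
e^(-4.12) ≈ 0.01624451
lam^k = 4.12^5 ≈ 1187.096652
k! = 5! = 120
P = 0.01624451 * 1187.096652 / 120 ≈ 0.160698

0.160698


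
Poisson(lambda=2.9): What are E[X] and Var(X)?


E[X] = Var(X) = lambda = 2.9

2.9, 2.9


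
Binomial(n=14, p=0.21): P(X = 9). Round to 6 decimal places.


P = C(n,k) * p^k * (1-p)^(n-k)
C(14,9) = 2002
p^k = 0.21^9 ≈ 0.0000007942800
(1-p)^(n-k) = 0.79^5 ≈ 0.3077056
P = 2002 * 0.0000007942800 * 0.3077056 ≈ 0.000489

0.000489


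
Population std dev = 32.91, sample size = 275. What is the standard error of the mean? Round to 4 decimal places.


SE = sigma / sqrt(n)
sqrt(275) ≈ 16.583124
SE = 32.91 / 16.583124 ≈ 1.984548

1.9845


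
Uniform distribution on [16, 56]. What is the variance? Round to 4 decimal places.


Var = (b-a)^2 / 12
(b-a)^2 = (56 - 16)^2 = 1600
Var = 1600/12 ≈ 133.333333

133.3333


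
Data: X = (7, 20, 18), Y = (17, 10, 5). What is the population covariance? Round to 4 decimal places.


Cov = (1/n)*sum((xi-xbar)(yi-ybar))
n = 3, xbar = 45/3 = 15, ybar = 32/3 ≈ 10.666667
sum((xi-xbar)(yi-ybar)) = -71
Cov = -71 / 3 = -71/3 ≈ -23.666667

-23.6667


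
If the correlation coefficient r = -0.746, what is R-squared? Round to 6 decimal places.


R^2 = r^2 = (-0.746)^2 = 0.556516

0.556516


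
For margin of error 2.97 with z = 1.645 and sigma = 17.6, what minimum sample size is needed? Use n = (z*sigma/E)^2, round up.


z*sigma/E = 1.645 * 17.6 / 2.97 = 1316/135 ≈ 9.748148
(z*sigma/E)^2 ≈ 95.026392
round up: n = 96

96


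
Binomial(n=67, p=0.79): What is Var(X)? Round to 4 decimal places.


Var = n*p*(1-p) = 67 * 0.79 * 0.21 = 11.1153

11.1153


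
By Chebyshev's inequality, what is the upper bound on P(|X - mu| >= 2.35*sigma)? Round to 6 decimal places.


P <= 1/k^2
k^2 = 2.35^2 = 5.5225
1/k^2 = 1 / 5.5225 = 400/2209 ≈ 0.18107741

0.181077


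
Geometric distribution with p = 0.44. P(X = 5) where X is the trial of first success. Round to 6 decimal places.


P = (1-p)^(k-1) * p
(1-p)^(k-1) = 0.56^4 = 0.09834496
P = 0.09834496 * 0.44 ≈ 0.04327178

0.043272


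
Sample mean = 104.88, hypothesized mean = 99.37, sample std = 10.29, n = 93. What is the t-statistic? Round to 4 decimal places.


t = (xbar - mu0) / (s/sqrt(n))
xbar - mu0 = 104.88 - 99.37 = 5.51
sqrt(93) ≈ 9.64365076
s/sqrt(n) = 10.29 / 9.64365076 ≈ 1.06702329
t = 5.51 / 1.06702329 ≈ 5.163899

5.1639


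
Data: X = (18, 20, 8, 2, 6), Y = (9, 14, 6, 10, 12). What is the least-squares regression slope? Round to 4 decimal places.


b = sum((xi-xbar)(yi-ybar)) / sum((xi-xbar)^2)
n = 5, xbar = 54/5 = 10.8, ybar = 51/5 = 10.2
Sxy = sum((xi-xbar)(yi-ybar)) = 31.2
Sxx = sum((xi-xbar)^2) = 244.8
b = Sxy / Sxx = 13/102 ≈ 0.127451

0.1275


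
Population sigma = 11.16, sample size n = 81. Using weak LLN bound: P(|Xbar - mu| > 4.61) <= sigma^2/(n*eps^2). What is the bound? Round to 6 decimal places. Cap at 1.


bound = min(1, sigma^2/(n*eps^2))
sigma^2 = 11.16^2 = 124.5456
n*eps^2 = 81 * 4.61^2 = 81 * 21.2521 = 1721.4201
sigma^2/(n*eps^2) = 124.5456 / 1721.4201 ≈ 0.07235050

0.072350


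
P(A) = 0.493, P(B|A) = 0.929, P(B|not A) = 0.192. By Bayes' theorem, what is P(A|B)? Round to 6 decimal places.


P(A|B) = P(B|A)*P(A) / P(B), P(B) = P(B|A)*P(A) + P(B|not A)*P(not A)
P(B|A)*P(A) = 0.929 * 0.493 = 0.457997
P(B|not A)*P(not A) = 0.192 * 0.507 = 0.097344
P(B) = 0.457997 + 0.097344 = 0.555341
P(A|B) = 0.457997 / 0.555341 ≈ 0.82471310

0.824713


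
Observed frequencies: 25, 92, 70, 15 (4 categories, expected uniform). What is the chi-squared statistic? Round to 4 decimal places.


chi2 = sum((O-E)^2/E), E = total/4
total = 202, E = 202/4 = 50.5
(25 - 50.5)^2 / 50.5 = 650.25 / 50.5 = 2601/202 ≈ 12.876238
(92 - 50.5)^2 / 50.5 = 1722.25 / 50.5 = 6889/202 ≈ 34.103960
(70 - 50.5)^2 / 50.5 = 380.25 / 50.5 = 1521/202 ≈ 7.529703
(15 - 50.5)^2 / 50.5 = 1260.25 / 50.5 = 5041/202 ≈ 24.955446
chi2 = 8026/101 ≈ 79.465347

79.4653


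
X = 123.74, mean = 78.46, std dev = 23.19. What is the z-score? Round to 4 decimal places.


z = (X - mu) / sigma
X - mu = 123.74 - 78.46 = 45.28
z = 45.28 / 23.19 = 4528/2319 ≈ 1.952566

1.9526


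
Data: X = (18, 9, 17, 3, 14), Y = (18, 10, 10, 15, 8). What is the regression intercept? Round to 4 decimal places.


a = ybar - b*xbar, where b = sum((xi-xbar)(yi-ybar)) / sum((xi-xbar)^2)
n = 5, xbar = 61/5 = 12.2, ybar = 61/5 = 12.2
Sxy = sum((xi-xbar)(yi-ybar)) = -3.2
Sxx = sum((xi-xbar)^2) = 154.8
b = Sxy / Sxx = -8/387 ≈ -0.020672
a = 12.2 - (-0.020672) * 12.2 = 4819/387 ≈ 12.452196

12.4522


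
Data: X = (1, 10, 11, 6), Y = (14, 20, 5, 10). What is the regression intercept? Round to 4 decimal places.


a = ybar - b*xbar, where b = sum((xi-xbar)(yi-ybar)) / sum((xi-xbar)^2)
n = 4, xbar = 28/4 = 7, ybar = 49/4 = 12.25
Sxy = sum((xi-xbar)(yi-ybar)) = -14
Sxx = sum((xi-xbar)^2) = 62
b = Sxy / Sxx = -7/31 ≈ -0.225806
a = 12.25 - (-0.225806) * 7 = 1715/124 ≈ 13.830645

13.8306


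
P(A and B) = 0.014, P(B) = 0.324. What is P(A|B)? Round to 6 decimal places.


P(A|B) = P(A and B) / P(B) = 0.014 / 0.324 = 7/162 ≈ 0.04320988

0.043210


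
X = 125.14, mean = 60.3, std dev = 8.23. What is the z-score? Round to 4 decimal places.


z = (X - mu) / sigma
X - mu = 125.14 - 60.3 = 64.84
z = 64.84 / 8.23 = 6484/823 ≈ 7.878493

7.8785


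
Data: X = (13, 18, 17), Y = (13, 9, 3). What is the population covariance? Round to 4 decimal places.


Cov = (1/n)*sum((xi-xbar)(yi-ybar))
n = 3, xbar = 48/3 = 16, ybar = 25/3 ≈ 8.333333
sum((xi-xbar)(yi-ybar)) = -18
Cov = -18 / 3 = -6

-6.0000


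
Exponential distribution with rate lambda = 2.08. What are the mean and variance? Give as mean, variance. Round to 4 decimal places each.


mean = 1/lam, var = 1/lam^2
mean = 1 / 2.08 = 25/52 ≈ 0.480769
lam^2 = 2.08^2 = 4.3264
var = 1 / 4.3264 = 625/2704 ≈ 0.231139

0.4808, 0.2311


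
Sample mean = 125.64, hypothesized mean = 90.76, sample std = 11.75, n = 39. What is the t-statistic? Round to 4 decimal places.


t = (xbar - mu0) / (s/sqrt(n))
xbar - mu0 = 125.64 - 90.76 = 34.88
sqrt(39) ≈ 6.24499800
s/sqrt(n) = 11.75 / 6.24499800 ≈ 1.88150581
t = 34.88 / 1.88150581 ≈ 18.538343

18.5383


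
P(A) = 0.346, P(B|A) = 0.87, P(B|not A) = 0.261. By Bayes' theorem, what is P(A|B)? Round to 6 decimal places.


P(A|B) = P(B|A)*P(A) / P(B), P(B) = P(B|A)*P(A) + P(B|not A)*P(not A)
P(B|A)*P(A) = 0.87 * 0.346 = 0.30102
P(B|not A)*P(not A) = 0.261 * 0.654 = 0.170694
P(B) = 0.30102 + 0.170694 = 0.471714
P(A|B) = 0.30102 / 0.471714 = 1730/2711 ≈ 0.63814091

0.638141


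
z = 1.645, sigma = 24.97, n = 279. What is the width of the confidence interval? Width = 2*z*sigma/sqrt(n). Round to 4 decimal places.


width = 2*z*sigma/sqrt(n)
2*z*sigma = 2 * 1.645 * 24.97 = 82.1513
sqrt(279) ≈ 16.703293
width = 82.1513 / 16.703293 ≈ 4.918270

4.9183


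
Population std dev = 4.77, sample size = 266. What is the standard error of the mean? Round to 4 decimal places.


SE = sigma / sqrt(n)
sqrt(266) ≈ 16.309506
SE = 4.77 / 16.309506 ≈ 0.292467

0.2925


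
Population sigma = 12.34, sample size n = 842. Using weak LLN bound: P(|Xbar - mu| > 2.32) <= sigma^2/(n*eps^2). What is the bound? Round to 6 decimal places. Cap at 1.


bound = min(1, sigma^2/(n*eps^2))
sigma^2 = 12.34^2 = 152.2756
n*eps^2 = 842 * 2.32^2 = 842 * 5.3824 = 4531.9808
sigma^2/(n*eps^2) = 152.2756 / 4531.9808 ≈ 0.03360023

0.033600


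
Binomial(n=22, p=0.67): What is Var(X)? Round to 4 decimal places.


Var = n*p*(1-p) = 22 * 0.67 * 0.33 = 4.8642

4.8642


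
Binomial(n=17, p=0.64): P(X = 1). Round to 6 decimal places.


P = C(n,k) * p^k * (1-p)^(n-k)
C(17,1) = 17
p^k = 0.64^1 = 0.64
(1-p)^(n-k) = 0.36^16 ≈ 0.00000007958661
P = 17 * 0.64 * 0.00000007958661 ≈ 0.000001

0.000001


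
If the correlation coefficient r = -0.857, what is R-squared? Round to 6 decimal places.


R^2 = r^2 = (-0.857)^2 = 0.734449

0.734449


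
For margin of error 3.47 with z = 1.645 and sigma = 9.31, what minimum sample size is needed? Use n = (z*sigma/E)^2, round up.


z*sigma/E = 1.645 * 9.31 / 3.47 ≈ 4.413530
(z*sigma/E)^2 ≈ 19.479249
round up: n = 20

20


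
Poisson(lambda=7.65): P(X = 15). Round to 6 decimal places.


P = e^(-lam) * lam^k / k!
e^(-7.65) ≈ 0.0004760441
lam^k = 7.65^15 ≈ 17985459064000.725163
k! = 15! = 1307674368000
P = 0.0004760441 * 17985459064000.725163 / 1307674368000 ≈ 0.006547

0.006547


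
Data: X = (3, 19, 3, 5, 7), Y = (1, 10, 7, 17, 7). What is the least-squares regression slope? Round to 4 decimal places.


b = sum((xi-xbar)(yi-ybar)) / sum((xi-xbar)^2)
n = 5, xbar = 37/5 = 7.4, ybar = 42/5 = 8.4
Sxy = sum((xi-xbar)(yi-ybar)) = 37.2
Sxx = sum((xi-xbar)^2) = 179.2
b = Sxy / Sxx = 93/448 ≈ 0.207589

0.2076


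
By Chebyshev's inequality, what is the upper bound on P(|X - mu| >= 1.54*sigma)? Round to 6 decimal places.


P <= 1/k^2
k^2 = 1.54^2 = 2.3716
1/k^2 = 1 / 2.3716 = 2500/5929 ≈ 0.42165627

0.421656


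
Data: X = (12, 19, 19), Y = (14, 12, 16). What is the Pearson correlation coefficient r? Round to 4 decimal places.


r = sum((xi-xbar)(yi-ybar)) / sqrt(sum((xi-xbar)^2) * sum((yi-ybar)^2))
n = 3, xbar = 50/3 ≈ 16.666667, ybar = 42/3 = 14
Sxy = sum((xi-xbar)(yi-ybar)) = 0
Sxx = sum((xi-xbar)^2) = 98/3 ≈ 32.666667
Syy = sum((yi-ybar)^2) = 8
sqrt(Sxx*Syy) ≈ 16.165808
r = Sxy / sqrt(Sxx*Syy) = 0 / 16.165808 ≈ 0.000000

0.0000


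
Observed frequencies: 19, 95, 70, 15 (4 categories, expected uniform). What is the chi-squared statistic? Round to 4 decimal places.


chi2 = sum((O-E)^2/E), E = total/4
total = 199, E = 199/4 = 49.75
(19 - 49.75)^2 / 49.75 = 945.5625 / 49.75 = 15129/796 ≈ 19.006281
(95 - 49.75)^2 / 49.75 = 2047.5625 / 49.75 = 32761/796 ≈ 41.157035
(70 - 49.75)^2 / 49.75 = 410.0625 / 49.75 = 6561/796 ≈ 8.242462
(15 - 49.75)^2 / 49.75 = 1207.5625 / 49.75 = 19321/796 ≈ 24.272613
chi2 = 18443/199 ≈ 92.678392

92.6784


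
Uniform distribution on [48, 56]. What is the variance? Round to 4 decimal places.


Var = (b-a)^2 / 12
(b-a)^2 = (56 - 48)^2 = 64
Var = 64/12 ≈ 5.333333

5.3333


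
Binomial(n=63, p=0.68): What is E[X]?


E[X] = n*p = 63 * 0.68 = 42.84

42.84


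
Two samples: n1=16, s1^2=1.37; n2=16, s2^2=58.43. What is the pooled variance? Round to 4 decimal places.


sp^2 = ((n1-1)*s1^2 + (n2-1)*s2^2)/(n1+n2-2)
(n1-1)*s1^2 = 15 * 1.37 = 20.55
(n2-1)*s2^2 = 15 * 58.43 = 876.45
numerator = 20.55 + 876.45 = 897
n1+n2-2 = 30
sp^2 = 897 / 30 = 29.9

29.9000


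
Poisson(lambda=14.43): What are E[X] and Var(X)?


E[X] = Var(X) = lambda = 14.43

14.43, 14.43


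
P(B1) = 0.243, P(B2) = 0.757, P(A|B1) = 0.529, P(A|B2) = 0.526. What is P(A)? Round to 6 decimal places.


P(A) = P(A|B1)*P(B1) + P(A|B2)*P(B2)
P(A|B1)*P(B1) = 0.529 * 0.243 = 0.128547
P(A|B2)*P(B2) = 0.526 * 0.757 = 0.398182
P(A) = 0.128547 + 0.398182 = 0.526729

0.526729


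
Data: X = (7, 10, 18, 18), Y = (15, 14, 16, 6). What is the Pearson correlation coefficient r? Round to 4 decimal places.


r = sum((xi-xbar)(yi-ybar)) / sqrt(sum((xi-xbar)^2) * sum((yi-ybar)^2))
n = 4, xbar = 53/4 = 13.25, ybar = 51/4 = 12.75
Sxy = sum((xi-xbar)(yi-ybar)) = -34.75
Sxx = sum((xi-xbar)^2) = 94.75
Syy = sum((yi-ybar)^2) = 62.75
sqrt(Sxx*Syy) ≈ 77.107474
r = Sxy / sqrt(Sxx*Syy) = -34.75 / 77.107474 ≈ -0.450670

-0.4507


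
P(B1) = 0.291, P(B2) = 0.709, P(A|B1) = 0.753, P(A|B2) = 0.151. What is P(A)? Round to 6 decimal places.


P(A) = P(A|B1)*P(B1) + P(A|B2)*P(B2)
P(A|B1)*P(B1) = 0.753 * 0.291 = 0.219123
P(A|B2)*P(B2) = 0.151 * 0.709 = 0.107059
P(A) = 0.219123 + 0.107059 = 0.326182

0.326182


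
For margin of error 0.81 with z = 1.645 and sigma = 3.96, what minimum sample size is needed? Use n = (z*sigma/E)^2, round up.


z*sigma/E = 1.645 * 3.96 / 0.81 = 3619/450 ≈ 8.042222
(z*sigma/E)^2 ≈ 64.677338
round up: n = 65

65


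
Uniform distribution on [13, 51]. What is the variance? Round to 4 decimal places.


Var = (b-a)^2 / 12
(b-a)^2 = (51 - 13)^2 = 1444
Var = 1444/12 ≈ 120.333333

120.3333


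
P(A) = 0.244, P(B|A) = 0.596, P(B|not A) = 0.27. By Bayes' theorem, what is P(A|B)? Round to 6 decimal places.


P(A|B) = P(B|A)*P(A) / P(B), P(B) = P(B|A)*P(A) + P(B|not A)*P(not A)
P(B|A)*P(A) = 0.596 * 0.244 = 0.145424
P(B|not A)*P(not A) = 0.27 * 0.756 = 0.20412
P(B) = 0.145424 + 0.20412 = 0.349544
P(A|B) = 0.145424 / 0.349544 ≈ 0.41603918

0.416039


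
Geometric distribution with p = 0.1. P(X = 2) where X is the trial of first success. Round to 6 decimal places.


P = (1-p)^(k-1) * p
(1-p)^(k-1) = 0.9^1 = 0.9
P = 0.9 * 0.1 = 0.09

0.090000


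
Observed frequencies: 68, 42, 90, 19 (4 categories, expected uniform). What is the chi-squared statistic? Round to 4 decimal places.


chi2 = sum((O-E)^2/E), E = total/4
total = 219, E = 219/4 = 54.75
(68 - 54.75)^2 / 54.75 = 175.5625 / 54.75 = 2809/876 ≈ 3.206621
(42 - 54.75)^2 / 54.75 = 162.5625 / 54.75 = 867/292 ≈ 2.969178
(90 - 54.75)^2 / 54.75 = 1242.5625 / 54.75 = 6627/292 ≈ 22.695205
(19 - 54.75)^2 / 54.75 = 1278.0625 / 54.75 = 20449/876 ≈ 23.343607
chi2 = 11435/219 ≈ 52.214612

52.2146


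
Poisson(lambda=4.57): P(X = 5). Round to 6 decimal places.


P = e^(-lam) * lam^k / k!
e^(-4.57) ≈ 0.01035796
lam^k = 4.57^5 ≈ 1993.338249
k! = 5! = 120
P = 0.01035796 * 1993.338249 / 120 ≈ 0.172058

0.172058


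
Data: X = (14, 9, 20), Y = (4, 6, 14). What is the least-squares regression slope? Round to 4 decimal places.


b = sum((xi-xbar)(yi-ybar)) / sum((xi-xbar)^2)
n = 3, xbar = 43/3 ≈ 14.333333, ybar = 24/3 = 8
Sxy = sum((xi-xbar)(yi-ybar)) = 46
Sxx = sum((xi-xbar)^2) = 182/3 ≈ 60.666667
b = Sxy / Sxx = 69/91 ≈ 0.758242

0.7582


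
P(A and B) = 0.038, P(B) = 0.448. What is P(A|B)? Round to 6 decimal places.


P(A|B) = P(A and B) / P(B) = 0.038 / 0.448 = 19/224 ≈ 0.08482143

0.084821


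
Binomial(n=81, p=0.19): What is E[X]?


E[X] = n*p = 81 * 0.19 = 15.39

15.39


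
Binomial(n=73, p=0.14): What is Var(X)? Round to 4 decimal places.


Var = n*p*(1-p) = 73 * 0.14 * 0.86 = 8.7892

8.7892


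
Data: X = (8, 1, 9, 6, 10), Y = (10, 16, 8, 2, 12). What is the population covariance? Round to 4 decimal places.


Cov = (1/n)*sum((xi-xbar)(yi-ybar))
n = 5, xbar = 34/5 = 6.8, ybar = 48/5 = 9.6
sum((xi-xbar)(yi-ybar)) = -26.4
Cov = -26.4 / 5 = -5.28

-5.2800


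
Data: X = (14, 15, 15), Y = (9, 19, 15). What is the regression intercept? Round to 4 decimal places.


a = ybar - b*xbar, where b = sum((xi-xbar)(yi-ybar)) / sum((xi-xbar)^2)
n = 3, xbar = 44/3 ≈ 14.666667, ybar = 43/3 ≈ 14.333333
Sxy = sum((xi-xbar)(yi-ybar)) = 16/3 ≈ 5.333333
Sxx = sum((xi-xbar)^2) = 2/3 ≈ 0.666667
b = Sxy / Sxx = 8
a = 14.333333 - 8 * 14.666667 = -103

-103.0000


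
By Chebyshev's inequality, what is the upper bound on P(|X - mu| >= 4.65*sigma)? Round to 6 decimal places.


P <= 1/k^2
k^2 = 4.65^2 = 21.6225
1/k^2 = 1 / 21.6225 = 400/8649 ≈ 0.04624812

0.046248


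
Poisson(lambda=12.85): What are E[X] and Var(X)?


E[X] = Var(X) = lambda = 12.85

12.85, 12.85


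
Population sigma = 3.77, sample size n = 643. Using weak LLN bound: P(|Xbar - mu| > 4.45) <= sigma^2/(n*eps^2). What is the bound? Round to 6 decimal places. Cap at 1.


bound = min(1, sigma^2/(n*eps^2))
sigma^2 = 3.77^2 = 14.2129
n*eps^2 = 643 * 4.45^2 = 643 * 19.8025 = 12733.0075
sigma^2/(n*eps^2) = 14.2129 / 12733.0075 ≈ 0.00111622

0.001116


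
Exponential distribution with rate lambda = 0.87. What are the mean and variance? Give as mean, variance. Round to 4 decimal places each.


mean = 1/lam, var = 1/lam^2
mean = 1 / 0.87 = 100/87 ≈ 1.149425
lam^2 = 0.87^2 = 0.7569
var = 1 / 0.7569 = 10000/7569 ≈ 1.321178

1.1494, 1.3212


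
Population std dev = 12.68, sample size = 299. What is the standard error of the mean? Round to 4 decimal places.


SE = sigma / sqrt(n)
sqrt(299) ≈ 17.291616
SE = 12.68 / 17.291616 ≈ 0.733303

0.7333


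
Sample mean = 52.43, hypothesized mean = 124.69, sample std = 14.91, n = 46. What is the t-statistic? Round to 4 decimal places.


t = (xbar - mu0) / (s/sqrt(n))
xbar - mu0 = 52.43 - 124.69 = -72.26
sqrt(46) ≈ 6.78232998
s/sqrt(n) = 14.91 / 6.78232998 ≈ 2.19835957
t = -72.26 / 2.19835957 ≈ -32.869964

-32.8700


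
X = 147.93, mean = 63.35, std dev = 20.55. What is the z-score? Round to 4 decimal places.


z = (X - mu) / sigma
X - mu = 147.93 - 63.35 = 84.58
z = 84.58 / 20.55 = 8458/2055 ≈ 4.115815

4.1158


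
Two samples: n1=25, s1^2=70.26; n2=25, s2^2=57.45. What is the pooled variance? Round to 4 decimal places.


sp^2 = ((n1-1)*s1^2 + (n2-1)*s2^2)/(n1+n2-2)
(n1-1)*s1^2 = 24 * 70.26 = 1686.24
(n2-1)*s2^2 = 24 * 57.45 = 1378.8
numerator = 1686.24 + 1378.8 = 3065.04
n1+n2-2 = 48
sp^2 = 3065.04 / 48 = 63.855

63.8550


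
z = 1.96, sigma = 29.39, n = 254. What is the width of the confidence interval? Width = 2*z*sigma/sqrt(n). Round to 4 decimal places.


width = 2*z*sigma/sqrt(n)
2*z*sigma = 2 * 1.96 * 29.39 = 115.2088
sqrt(254) ≈ 15.937377
width = 115.2088 / 15.937377 ≈ 7.228843

7.2288


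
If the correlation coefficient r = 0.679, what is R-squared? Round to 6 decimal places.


R^2 = r^2 = (0.679)^2 = 0.461041

0.461041


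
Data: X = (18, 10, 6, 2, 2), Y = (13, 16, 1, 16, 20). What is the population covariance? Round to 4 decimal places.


Cov = (1/n)*sum((xi-xbar)(yi-ybar))
n = 5, xbar = 38/5 = 7.6, ybar = 66/5 = 13.2
sum((xi-xbar)(yi-ybar)) = -29.6
Cov = -29.6 / 5 = -5.92

-5.9200


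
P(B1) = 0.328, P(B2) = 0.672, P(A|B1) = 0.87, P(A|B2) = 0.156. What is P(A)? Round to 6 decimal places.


P(A) = P(A|B1)*P(B1) + P(A|B2)*P(B2)
P(A|B1)*P(B1) = 0.87 * 0.328 = 0.28536
P(A|B2)*P(B2) = 0.156 * 0.672 = 0.104832
P(A) = 0.28536 + 0.104832 = 0.390192

0.390192


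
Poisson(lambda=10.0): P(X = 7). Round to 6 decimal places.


P = e^(-lam) * lam^k / k!
e^(-10.0) ≈ 0.00004539993
lam^k = 10.0^7 = 10000000
k! = 7! = 5040
P = 0.00004539993 * 10000000 / 5040 ≈ 0.090079

0.090079


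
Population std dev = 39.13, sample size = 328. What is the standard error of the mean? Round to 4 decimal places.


SE = sigma / sqrt(n)
sqrt(328) ≈ 18.110770
SE = 39.13 / 18.110770 ≈ 2.160593

2.1606


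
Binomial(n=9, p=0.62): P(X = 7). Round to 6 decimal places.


P = C(n,k) * p^k * (1-p)^(n-k)
C(9,7) = 36
p^k = 0.62^7 ≈ 0.03521615
(1-p)^(n-k) = 0.38^2 = 0.1444
P = 36 * 0.03521615 * 0.1444 ≈ 0.183068

0.183068


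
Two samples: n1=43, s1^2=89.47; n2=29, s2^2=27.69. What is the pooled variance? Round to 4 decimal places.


sp^2 = ((n1-1)*s1^2 + (n2-1)*s2^2)/(n1+n2-2)
(n1-1)*s1^2 = 42 * 89.47 = 3757.74
(n2-1)*s2^2 = 28 * 27.69 = 775.32
numerator = 3757.74 + 775.32 = 4533.06
n1+n2-2 = 70
sp^2 = 4533.06 / 70 = 64.758

64.7580


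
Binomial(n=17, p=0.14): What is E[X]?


E[X] = n*p = 17 * 0.14 = 2.38

2.38


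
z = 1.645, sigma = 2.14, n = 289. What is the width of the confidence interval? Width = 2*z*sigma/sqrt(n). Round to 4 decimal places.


width = 2*z*sigma/sqrt(n)
2*z*sigma = 2 * 1.645 * 2.14 = 7.0406
sqrt(289) = 17
width = 7.0406 / 17 ≈ 0.414153

0.4142


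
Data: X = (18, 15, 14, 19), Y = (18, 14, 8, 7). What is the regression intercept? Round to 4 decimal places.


a = ybar - b*xbar, where b = sum((xi-xbar)(yi-ybar)) / sum((xi-xbar)^2)
n = 4, xbar = 66/4 = 16.5, ybar = 47/4 = 11.75
Sxy = sum((xi-xbar)(yi-ybar)) = 3.5
Sxx = sum((xi-xbar)^2) = 17
b = Sxy / Sxx = 7/34 ≈ 0.205882
a = 11.75 - 0.205882 * 16.5 = 142/17 ≈ 8.352941

8.3529


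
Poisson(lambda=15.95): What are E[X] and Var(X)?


E[X] = Var(X) = lambda = 15.95

15.95, 15.95


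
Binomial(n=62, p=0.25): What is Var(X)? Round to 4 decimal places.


Var = n*p*(1-p) = 62 * 0.25 * 0.75 = 11.625

11.6250


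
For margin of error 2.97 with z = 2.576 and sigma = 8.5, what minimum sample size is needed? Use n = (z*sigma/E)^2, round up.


z*sigma/E = 2.576 * 8.5 / 2.97 = 10948/1485 ≈ 7.372391
(z*sigma/E)^2 ≈ 54.352143
round up: n = 55

55


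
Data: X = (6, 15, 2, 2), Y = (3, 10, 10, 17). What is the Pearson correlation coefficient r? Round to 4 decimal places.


r = sum((xi-xbar)(yi-ybar)) / sqrt(sum((xi-xbar)^2) * sum((yi-ybar)^2))
n = 4, xbar = 25/4 = 6.25, ybar = 40/4 = 10
Sxy = sum((xi-xbar)(yi-ybar)) = -28
Sxx = sum((xi-xbar)^2) = 112.75
Syy = sum((yi-ybar)^2) = 98
sqrt(Sxx*Syy) ≈ 105.116602
r = Sxy / sqrt(Sxx*Syy) = -28 / 105.116602 ≈ -0.266371

-0.2664


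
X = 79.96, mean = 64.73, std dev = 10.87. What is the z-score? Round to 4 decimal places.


z = (X - mu) / sigma
X - mu = 79.96 - 64.73 = 15.23
z = 15.23 / 10.87 = 1523/1087 ≈ 1.401104

1.4011


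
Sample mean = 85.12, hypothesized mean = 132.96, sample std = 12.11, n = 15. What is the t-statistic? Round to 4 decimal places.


t = (xbar - mu0) / (s/sqrt(n))
xbar - mu0 = 85.12 - 132.96 = -47.84
sqrt(15) ≈ 3.87298335
s/sqrt(n) = 12.11 / 3.87298335 ≈ 3.12678855
t = -47.84 / 3.12678855 ≈ -15.300043

-15.3000


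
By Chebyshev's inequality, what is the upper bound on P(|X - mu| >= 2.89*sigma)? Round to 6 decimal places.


P <= 1/k^2
k^2 = 2.89^2 = 8.3521
1/k^2 = 1 / 8.3521 ≈ 0.11973037

0.119730


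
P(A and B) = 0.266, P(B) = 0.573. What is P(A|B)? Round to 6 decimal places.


P(A|B) = P(A and B) / P(B) = 0.266 / 0.573 = 266/573 ≈ 0.46422339

0.464223


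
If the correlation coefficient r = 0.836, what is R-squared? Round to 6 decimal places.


R^2 = r^2 = (0.836)^2 = 0.698896

0.698896


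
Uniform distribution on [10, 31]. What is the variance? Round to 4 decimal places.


Var = (b-a)^2 / 12
(b-a)^2 = (31 - 10)^2 = 441
Var = 441/12 = 36.75

36.7500


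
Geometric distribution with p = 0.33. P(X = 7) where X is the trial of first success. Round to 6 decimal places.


P = (1-p)^(k-1) * p
(1-p)^(k-1) = 0.67^6 ≈ 0.09045838
P = 0.09045838 * 0.33 ≈ 0.02985127

0.029851


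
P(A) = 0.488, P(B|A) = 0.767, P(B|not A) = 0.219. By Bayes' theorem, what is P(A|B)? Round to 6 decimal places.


P(A|B) = P(B|A)*P(A) / P(B), P(B) = P(B|A)*P(A) + P(B|not A)*P(not A)
P(B|A)*P(A) = 0.767 * 0.488 = 0.374296
P(B|not A)*P(not A) = 0.219 * 0.512 = 0.112128
P(B) = 0.374296 + 0.112128 = 0.486424
P(A|B) = 0.374296 / 0.486424 ≈ 0.76948506

0.769485


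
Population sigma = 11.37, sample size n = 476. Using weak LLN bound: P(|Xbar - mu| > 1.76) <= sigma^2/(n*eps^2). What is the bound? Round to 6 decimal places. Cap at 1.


bound = min(1, sigma^2/(n*eps^2))
sigma^2 = 11.37^2 = 129.2769
n*eps^2 = 476 * 1.76^2 = 476 * 3.0976 = 1474.4576
sigma^2/(n*eps^2) = 129.2769 / 1474.4576 ≈ 0.08767760

0.087678


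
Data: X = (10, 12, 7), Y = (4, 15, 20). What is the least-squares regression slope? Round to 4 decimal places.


b = sum((xi-xbar)(yi-ybar)) / sum((xi-xbar)^2)
n = 3, xbar = 29/3 ≈ 9.666667, ybar = 39/3 = 13
Sxy = sum((xi-xbar)(yi-ybar)) = -17
Sxx = sum((xi-xbar)^2) = 38/3 ≈ 12.666667
b = Sxy / Sxx = -51/38 ≈ -1.342105

-1.3421


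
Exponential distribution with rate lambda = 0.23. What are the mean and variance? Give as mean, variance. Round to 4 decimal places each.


mean = 1/lam, var = 1/lam^2
mean = 1 / 0.23 = 100/23 ≈ 4.347826
lam^2 = 0.23^2 = 0.0529
var = 1 / 0.0529 = 10000/529 ≈ 18.903592

4.3478, 18.9036


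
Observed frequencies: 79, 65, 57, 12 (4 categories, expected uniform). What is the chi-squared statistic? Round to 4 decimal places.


chi2 = sum((O-E)^2/E), E = total/4
total = 213, E = 213/4 = 53.25
(79 - 53.25)^2 / 53.25 = 663.0625 / 53.25 = 10609/852 ≈ 12.451878
(65 - 53.25)^2 / 53.25 = 138.0625 / 53.25 = 2209/852 ≈ 2.592723
(57 - 53.25)^2 / 53.25 = 14.0625 / 53.25 = 75/284 ≈ 0.264085
(12 - 53.25)^2 / 53.25 = 1701.5625 / 53.25 = 9075/284 ≈ 31.954225
chi2 = 10067/213 ≈ 47.262911

47.2629


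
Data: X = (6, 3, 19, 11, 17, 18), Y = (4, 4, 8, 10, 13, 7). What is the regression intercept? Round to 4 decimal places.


a = ybar - b*xbar, where b = sum((xi-xbar)(yi-ybar)) / sum((xi-xbar)^2)
n = 6, xbar = 74/6 = 37/3 ≈ 12.333333, ybar = 46/6 = 23/3 ≈ 7.666667
Sxy = sum((xi-xbar)(yi-ybar)) = 233/3 ≈ 77.666667
Sxx = sum((xi-xbar)^2) = 682/3 ≈ 227.333333
b = Sxy / Sxx = 233/682 ≈ 0.341642
a = 7.666667 - 0.341642 * 12.333333 = 2355/682 ≈ 3.453079

3.4531


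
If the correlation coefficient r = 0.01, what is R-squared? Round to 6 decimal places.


R^2 = r^2 = (0.01)^2 = 0.0001

0.000100


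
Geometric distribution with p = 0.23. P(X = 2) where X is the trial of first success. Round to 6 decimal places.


P = (1-p)^(k-1) * p
(1-p)^(k-1) = 0.77^1 = 0.77
P = 0.77 * 0.23 = 0.1771

0.177100


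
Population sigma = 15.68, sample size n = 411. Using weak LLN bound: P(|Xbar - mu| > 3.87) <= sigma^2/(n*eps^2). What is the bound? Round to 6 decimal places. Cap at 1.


bound = min(1, sigma^2/(n*eps^2))
sigma^2 = 15.68^2 = 245.8624
n*eps^2 = 411 * 3.87^2 = 411 * 14.9769 = 6155.5059
sigma^2/(n*eps^2) = 245.8624 / 6155.5059 ≈ 0.03994187

0.039942


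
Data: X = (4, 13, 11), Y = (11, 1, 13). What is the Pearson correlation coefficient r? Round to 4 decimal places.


r = sum((xi-xbar)(yi-ybar)) / sqrt(sum((xi-xbar)^2) * sum((yi-ybar)^2))
n = 3, xbar = 28/3 ≈ 9.333333, ybar = 25/3 ≈ 8.333333
Sxy = sum((xi-xbar)(yi-ybar)) = -100/3 ≈ -33.333333
Sxx = sum((xi-xbar)^2) = 134/3 ≈ 44.666667
Syy = sum((yi-ybar)^2) = 248/3 ≈ 82.666667
sqrt(Sxx*Syy) ≈ 60.765487
r = Sxy / sqrt(Sxx*Syy) = -33.333333 / 60.765487 ≈ -0.548557

-0.5486


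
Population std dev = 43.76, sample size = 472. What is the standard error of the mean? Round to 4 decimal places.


SE = sigma / sqrt(n)
sqrt(472) ≈ 21.725561
SE = 43.76 / 21.725561 ≈ 2.014217

2.0142


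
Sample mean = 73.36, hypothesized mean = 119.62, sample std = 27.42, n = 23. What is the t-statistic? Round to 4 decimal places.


t = (xbar - mu0) / (s/sqrt(n))
xbar - mu0 = 73.36 - 119.62 = -46.26
sqrt(23) ≈ 4.79583152
s/sqrt(n) = 27.42 / 4.79583152 ≈ 5.71746523
t = -46.26 / 5.71746523 ≈ -8.090998

-8.0910


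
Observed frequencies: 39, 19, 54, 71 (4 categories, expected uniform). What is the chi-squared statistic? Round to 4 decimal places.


chi2 = sum((O-E)^2/E), E = total/4
total = 183, E = 183/4 = 45.75
(39 - 45.75)^2 / 45.75 = 45.5625 / 45.75 = 243/244 ≈ 0.995902
(19 - 45.75)^2 / 45.75 = 715.5625 / 45.75 = 11449/732 ≈ 15.640710
(54 - 45.75)^2 / 45.75 = 68.0625 / 45.75 = 363/244 ≈ 1.487705
(71 - 45.75)^2 / 45.75 = 637.5625 / 45.75 = 10201/732 ≈ 13.935792
chi2 = 5867/183 ≈ 32.060109

32.0601


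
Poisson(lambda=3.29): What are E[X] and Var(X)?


E[X] = Var(X) = lambda = 3.29

3.29, 3.29


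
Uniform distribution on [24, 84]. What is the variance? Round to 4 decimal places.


Var = (b-a)^2 / 12
(b-a)^2 = (84 - 24)^2 = 3600
Var = 3600/12 = 300

300.0000


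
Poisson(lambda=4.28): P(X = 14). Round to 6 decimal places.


P = e^(-lam) * lam^k / k!
e^(-4.28) ≈ 0.01384266
lam^k = 4.28^14 ≈ 692169990.420844
k! = 14! = 87178291200
P = 0.01384266 * 692169990.420844 / 87178291200 ≈ 0.000110

0.000110


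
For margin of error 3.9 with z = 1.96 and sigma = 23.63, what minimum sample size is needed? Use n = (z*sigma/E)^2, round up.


z*sigma/E = 1.96 * 23.63 / 3.9 = 115787/9750 ≈ 11.875590
(z*sigma/E)^2 ≈ 141.029632
round up: n = 142

142


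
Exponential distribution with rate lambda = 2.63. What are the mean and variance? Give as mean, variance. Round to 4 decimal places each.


mean = 1/lam, var = 1/lam^2
mean = 1 / 2.63 = 100/263 ≈ 0.380228
lam^2 = 2.63^2 = 6.9169
var = 1 / 6.9169 ≈ 0.144573

0.3802, 0.1446


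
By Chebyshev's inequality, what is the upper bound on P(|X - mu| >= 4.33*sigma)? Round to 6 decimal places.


P <= 1/k^2
k^2 = 4.33^2 = 18.7489
1/k^2 = 1 / 18.7489 ≈ 0.05333646

0.053336


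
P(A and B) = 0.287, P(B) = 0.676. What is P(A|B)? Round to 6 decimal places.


P(A|B) = P(A and B) / P(B) = 0.287 / 0.676 = 287/676 ≈ 0.42455621

0.424556


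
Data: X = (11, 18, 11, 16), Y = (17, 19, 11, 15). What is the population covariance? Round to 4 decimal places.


Cov = (1/n)*sum((xi-xbar)(yi-ybar))
n = 4, xbar = 56/4 = 14, ybar = 62/4 = 15.5
sum((xi-xbar)(yi-ybar)) = 22
Cov = 22 / 4 = 5.5

5.5000


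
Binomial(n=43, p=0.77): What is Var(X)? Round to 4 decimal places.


Var = n*p*(1-p) = 43 * 0.77 * 0.23 = 7.6153

7.6153


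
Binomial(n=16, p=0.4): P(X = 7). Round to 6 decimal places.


P = C(n,k) * p^k * (1-p)^(n-k)
C(16,7) = 11440
p^k = 0.4^7 = 0.0016384
(1-p)^(n-k) = 0.6^9 ≈ 0.01007770
P = 11440 * 0.0016384 * 0.01007770 ≈ 0.188889

0.188889


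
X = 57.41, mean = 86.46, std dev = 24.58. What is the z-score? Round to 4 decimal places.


z = (X - mu) / sigma
X - mu = 57.41 - 86.46 = -29.05
z = -29.05 / 24.58 = -2905/2458 ≈ -1.181855

-1.1819


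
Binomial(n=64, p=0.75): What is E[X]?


E[X] = n*p = 64 * 0.75 = 48

48


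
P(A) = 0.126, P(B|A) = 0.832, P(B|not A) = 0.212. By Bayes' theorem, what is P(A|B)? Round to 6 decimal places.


P(A|B) = P(B|A)*P(A) / P(B), P(B) = P(B|A)*P(A) + P(B|not A)*P(not A)
P(B|A)*P(A) = 0.832 * 0.126 = 0.104832
P(B|not A)*P(not A) = 0.212 * 0.874 = 0.185288
P(B) = 0.104832 + 0.185288 = 0.29012
P(A|B) = 0.104832 / 0.29012 ≈ 0.36134014

0.361340


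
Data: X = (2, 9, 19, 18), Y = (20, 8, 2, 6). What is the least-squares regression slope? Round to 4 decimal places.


b = sum((xi-xbar)(yi-ybar)) / sum((xi-xbar)^2)
n = 4, xbar = 48/4 = 12, ybar = 36/4 = 9
Sxy = sum((xi-xbar)(yi-ybar)) = -174
Sxx = sum((xi-xbar)^2) = 194
b = Sxy / Sxx = -87/97 ≈ -0.896907

-0.8969


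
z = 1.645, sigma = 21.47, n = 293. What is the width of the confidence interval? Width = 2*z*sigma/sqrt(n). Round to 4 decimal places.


width = 2*z*sigma/sqrt(n)
2*z*sigma = 2 * 1.645 * 21.47 = 70.6363
sqrt(293) ≈ 17.117243
width = 70.6363 / 17.117243 ≈ 4.126617

4.1266


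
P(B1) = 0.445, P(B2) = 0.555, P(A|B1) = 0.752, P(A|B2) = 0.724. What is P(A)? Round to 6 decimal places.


P(A) = P(A|B1)*P(B1) + P(A|B2)*P(B2)
P(A|B1)*P(B1) = 0.752 * 0.445 = 0.33464
P(A|B2)*P(B2) = 0.724 * 0.555 = 0.40182
P(A) = 0.33464 + 0.40182 = 0.73646

0.736460
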